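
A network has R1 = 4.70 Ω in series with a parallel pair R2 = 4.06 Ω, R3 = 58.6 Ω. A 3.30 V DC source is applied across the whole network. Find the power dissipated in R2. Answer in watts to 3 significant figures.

0.536 W

Reduce the parallel pair to R_p first; the network is then a simple series string.
R_p = (4.06×58.6)/(4.06+58.6) = 3.797 Ω
R_total = 4.70 + 3.797 = 8.497 Ω
I = V / R_total = 3.30 / 8.497 = 0.3884 A
Voltage across the parallel pair: V_p = I × R_p = 0.3884 × 3.797 = 1.475 V
R2 is across V_p, so use P = V²/R for that branch.
P_R2 = (1.475)² / 4.06 = 0.5356 W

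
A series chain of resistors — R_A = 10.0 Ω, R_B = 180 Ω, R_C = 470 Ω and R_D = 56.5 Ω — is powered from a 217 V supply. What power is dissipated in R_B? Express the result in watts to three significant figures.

Series elements share the same current, so find I first, then use P = I²R.
R_total = 10.0 + 180 + 470 + 56.5 = 716.5 Ω
I = V / R_total = 217 / 716.5 = 0.3029 A
P_R_B = I² × R_B = (0.3029)² × 180 = 16.51 W

16.5 W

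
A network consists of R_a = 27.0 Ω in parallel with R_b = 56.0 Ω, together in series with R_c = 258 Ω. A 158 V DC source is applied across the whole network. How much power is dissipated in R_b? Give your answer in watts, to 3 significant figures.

1.94 W

Combine R_a and R_b into their parallel equivalent first, reducing the network to two series resistors.
R_p = (27.0×56.0)/(27.0+56.0) = 18.22 Ω
R_total = R_p + 258 = 18.22 + 258 = 276.2 Ω
I = V / R_total = 158 / 276.2 = 0.5720 A
Voltage across the parallel pair: V_p = I × R_p = 0.5720 × 18.22 = 10.42 V
R_b sits across V_p; its power is V_p²/R.
P_R_b = (10.42)² / 56.0 = 1.939 W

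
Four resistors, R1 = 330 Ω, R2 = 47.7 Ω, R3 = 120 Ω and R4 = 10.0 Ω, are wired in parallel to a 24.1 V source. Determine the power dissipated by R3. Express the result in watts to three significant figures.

4.84 W

Parallel branches share the same voltage; P = V²/R gives the branch power in one step.
P_R3 = V² / R3 = (24.1)² / 120 Ω = 4.840 W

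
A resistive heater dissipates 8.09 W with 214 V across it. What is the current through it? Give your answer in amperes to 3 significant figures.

Inverting the appropriate power form: I = P / V.
I = 8.09 / 214 = 0.03780 A

0.0378 A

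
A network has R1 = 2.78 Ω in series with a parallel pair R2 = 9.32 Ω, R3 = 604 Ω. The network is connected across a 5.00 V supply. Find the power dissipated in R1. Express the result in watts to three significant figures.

0.486 W

Reduce the parallel pair to R_p first; the network is then a simple series string.
R_p = (9.32×604)/(9.32+604) = 9.178 Ω
R_total = 2.78 + 9.178 = 11.96 Ω
I = V / R_total = 5.00 / 11.96 = 0.4181 A
R1 is in the main series path, so its power is I²R1.
P_R1 = (0.4181)² × 2.78 = 0.4860 W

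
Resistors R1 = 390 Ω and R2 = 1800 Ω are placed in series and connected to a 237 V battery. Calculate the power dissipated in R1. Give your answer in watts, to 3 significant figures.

Series elements share the same current, so find I first, then use P = I²R.
R_total = 390 + 1800 = 2190 Ω
I = V / R_total = 237 / 2190 = 0.1082 A
P_R1 = I² × R1 = (0.1082)² × 390 = 4.567 W

4.57 W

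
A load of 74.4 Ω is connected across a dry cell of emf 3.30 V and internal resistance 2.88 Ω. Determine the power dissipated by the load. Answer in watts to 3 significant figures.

With r and R in series, I = ε/(r+R); the load dissipates I²R.
I = ε / (r + R) = 3.30 / (2.88 + 74.4) = 0.04270 A
P_load = I² R = (0.04270)² × 74.4 = 0.1357 W

0.136 W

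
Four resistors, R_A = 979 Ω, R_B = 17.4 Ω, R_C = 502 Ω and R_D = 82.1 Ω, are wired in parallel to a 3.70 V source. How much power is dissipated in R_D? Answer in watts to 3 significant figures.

The supply voltage appears across each parallel branch — just use P = V²/R_D.
P_R_D = V² / R_D = (3.70)² / 82.1 Ω = 0.1667 W

0.167 W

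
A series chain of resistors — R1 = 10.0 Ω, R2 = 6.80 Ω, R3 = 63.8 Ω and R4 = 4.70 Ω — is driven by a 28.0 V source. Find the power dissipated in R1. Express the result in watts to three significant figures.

1.08 W

Series elements share the same current, so find I first, then use P = I²R.
R_total = 10.0 + 6.80 + 63.8 + 4.70 = 85.30 Ω
I = V / R_total = 28.0 / 85.30 = 0.3283 A
P_R1 = I² × R1 = (0.3283)² × 10.0 = 1.078 W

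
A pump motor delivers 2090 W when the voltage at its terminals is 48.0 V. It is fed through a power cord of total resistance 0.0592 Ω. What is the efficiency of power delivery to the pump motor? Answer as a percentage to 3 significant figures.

94.9 %

I = P / V = 2090 / 48.0 = 43.54 A through the power cord.
P_line = I² R_line = (43.54)² × 0.0592 = 112.2 W
P_source = P_load + P_line = 2090 + 112.2 = 2202 W
η = P_load / P_source = 2090 / 2202 = 0.9490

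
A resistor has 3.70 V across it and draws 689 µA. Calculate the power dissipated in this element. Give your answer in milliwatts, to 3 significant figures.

2.55 mW

V and I are known directly — P = V I, no intermediate step needed.
P = 3.70 V × 0.0006890 A = 0.002549 W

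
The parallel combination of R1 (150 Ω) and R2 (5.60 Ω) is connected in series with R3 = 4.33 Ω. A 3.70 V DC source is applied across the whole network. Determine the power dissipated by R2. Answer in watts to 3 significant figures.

0.753 W

Combine R1 and R2 into their parallel equivalent first, reducing the network to two series resistors.
R_p = (150×5.60)/(150+5.60) = 5.398 Ω
R_total = R_p + 4.33 = 5.398 + 4.33 = 9.728 Ω
I = V / R_total = 3.70 / 9.728 = 0.3803 A
Voltage across the parallel pair: V_p = I × R_p = 0.3803 × 5.398 = 2.053 V
R2 has V_p across it, so P = V_p²/R2.
P_R2 = (2.053)² / 5.60 = 0.7528 W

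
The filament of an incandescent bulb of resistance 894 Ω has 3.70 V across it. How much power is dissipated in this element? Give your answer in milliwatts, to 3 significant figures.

Voltage and resistance are given, so P = V²/R is the one-step route.
P = (3.70 V)² / 894 Ω = 0.01531 W

15.3 mW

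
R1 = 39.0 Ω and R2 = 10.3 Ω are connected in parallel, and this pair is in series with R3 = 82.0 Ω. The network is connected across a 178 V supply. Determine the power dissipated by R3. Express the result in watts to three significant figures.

Reduce the parallel combination to a single R_p; the circuit then becomes R_p in series with the remaining resistor.
R_p = (39.0×10.3)/(39.0+10.3) = 8.148 Ω
R_total = R_p + 82.0 = 8.148 + 82.0 = 90.15 Ω
I = V / R_total = 178 / 90.15 = 1.975 A
All the supply current flows through R3; use P = I²R3.
P_R3 = (1.975)² × 82.0 = 319.7 W

320 W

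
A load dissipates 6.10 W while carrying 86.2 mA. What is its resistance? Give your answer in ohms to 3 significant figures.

821 Ω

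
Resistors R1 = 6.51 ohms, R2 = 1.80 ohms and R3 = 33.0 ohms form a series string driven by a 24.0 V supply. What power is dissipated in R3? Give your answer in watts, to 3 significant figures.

11.1 W

Every series element carries the same I. Get I from the total resistance, then P = I² × R3.
R_total = 6.51 + 1.80 + 33.0 = 41.31 Ω
I = V / R_total = 24.0 / 41.31 = 0.5810 A
P_R3 = I² × R3 = (0.5810)² × 33.0 = 11.14 W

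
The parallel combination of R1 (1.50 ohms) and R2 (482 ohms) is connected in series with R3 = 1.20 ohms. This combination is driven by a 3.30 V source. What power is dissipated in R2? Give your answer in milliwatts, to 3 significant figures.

Combine R1 and R2 into their parallel equivalent first, reducing the network to two series resistors.
R_p = (1.50×482)/(1.50+482) = 1.495 Ω
R_total = R_p + 1.20 = 1.495 + 1.20 = 2.695 Ω
I = V / R_total = 3.30 / 2.695 = 1.224 A
Voltage across the parallel pair: V_p = I × R_p = 1.224 × 1.495 = 1.831 V
R2 sits across V_p; its power is V_p²/R.
P_R2 = (1.831)² / 482 = 0.006954 W

6.95 mW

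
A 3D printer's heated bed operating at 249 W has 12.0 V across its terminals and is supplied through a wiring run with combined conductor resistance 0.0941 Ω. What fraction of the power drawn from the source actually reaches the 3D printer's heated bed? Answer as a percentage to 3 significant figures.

86.0 %

I = P / V = 249 / 12.0 = 20.75 A through the wiring run.
P_line = I² R_line = (20.75)² × 0.0941 = 40.52 W
P_source = P_load + P_line = 249.0 + 40.52 = 289.5 W
η = P_load / P_source = 249.0 / 289.5 = 0.8601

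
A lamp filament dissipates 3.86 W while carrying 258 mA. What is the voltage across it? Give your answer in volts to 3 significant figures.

From P = V I = I²R = V²/R, with the two given quantities we get V = P / I.
V = 3.86 / 0.2580 = 14.96 V

15.0 V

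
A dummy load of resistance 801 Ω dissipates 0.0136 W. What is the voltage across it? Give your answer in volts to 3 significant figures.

3.30 V

From P = V I = I²R = V²/R, with the two given quantities we get V = √(P R).
V = √(0.0136 × 801) = 3.301 V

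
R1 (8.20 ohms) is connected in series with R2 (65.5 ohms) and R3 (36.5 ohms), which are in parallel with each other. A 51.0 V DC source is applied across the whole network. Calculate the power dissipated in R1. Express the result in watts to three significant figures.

21.3 W

First combine the parallel branches into one equivalent R_p, then R1 + R_p is a series pair.
R_p = (65.5×36.5)/(65.5+36.5) = 23.44 Ω
R_total = 8.20 + 23.44 = 31.64 Ω
I = V / R_total = 51.0 / 31.64 = 1.612 A
R1 carries the full series current, so P = I²R.
P_R1 = (1.612)² × 8.20 = 21.31 W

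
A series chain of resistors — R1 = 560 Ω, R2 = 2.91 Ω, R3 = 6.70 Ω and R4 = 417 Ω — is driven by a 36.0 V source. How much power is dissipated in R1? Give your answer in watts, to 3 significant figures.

0.746 W

Series elements share the same current, so find I first, then use P = I²R.
R_total = 560 + 2.91 + 6.70 + 417 = 986.6 Ω
I = V / R_total = 36.0 / 986.6 = 0.03649 A
P_R1 = I² × R1 = (0.03649)² × 560 = 0.7456 W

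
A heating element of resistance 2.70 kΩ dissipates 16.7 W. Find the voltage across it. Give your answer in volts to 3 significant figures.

212 V

Rearranging the power relation for the two known quantities gives V = √(P R).
V = √(16.7 × 2700) = 212.3 V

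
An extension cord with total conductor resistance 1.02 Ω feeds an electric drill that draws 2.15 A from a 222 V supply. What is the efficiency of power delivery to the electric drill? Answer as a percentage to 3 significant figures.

The extension cord carries the full 2.15 A.
P_line = I² R_line = (2.150)² × 1.02 = 4.715 W
P_source = V I = 222 × 2.150 = 477.3 W; P_load = 472.6 W
η = P_load / P_source = 472.6 / 477.3 = 0.9901

99.0 %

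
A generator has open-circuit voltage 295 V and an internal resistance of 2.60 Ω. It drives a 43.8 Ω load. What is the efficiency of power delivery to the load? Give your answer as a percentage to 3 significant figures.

94.4 %

η = P_load/(P_load+P_int) = I²R/(I²R+I²r) = R/(R+r) — the I² cancels for series elements.
η = R / (R + r) = 43.8 / (43.8 + 2.60) = 0.9440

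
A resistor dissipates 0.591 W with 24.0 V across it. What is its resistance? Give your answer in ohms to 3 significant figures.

975 Ω

Inverting the appropriate power form: R = V² / P.
R = (24.0)² / 0.591 = 974.6 Ω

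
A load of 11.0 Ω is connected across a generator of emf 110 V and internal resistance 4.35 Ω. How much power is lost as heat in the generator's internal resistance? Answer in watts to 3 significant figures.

223 W

r is in series with the load, so it carries the full circuit current — the loss in it is I²r.
I = ε / (r + R) = 110 / (4.35 + 11.0) = 7.166 A
P_int = I² r = (7.166)² × 4.35 = 223.4 W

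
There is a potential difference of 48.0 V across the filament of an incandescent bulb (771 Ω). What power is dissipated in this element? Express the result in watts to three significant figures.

2.99 W

Voltage and resistance are given, so P = V²/R is the one-step route.
P = (48.0 V)² / 771 Ω = 2.988 W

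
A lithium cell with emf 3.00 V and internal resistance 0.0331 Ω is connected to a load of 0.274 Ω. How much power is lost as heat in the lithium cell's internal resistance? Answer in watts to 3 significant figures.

r is in series with the load, so it carries the full circuit current — the loss in it is I²r.
I = ε / (r + R) = 3.00 / (0.0331 + 0.274) = 9.769 A
P_int = I² r = (9.769)² × 0.0331 = 3.159 W

3.16 W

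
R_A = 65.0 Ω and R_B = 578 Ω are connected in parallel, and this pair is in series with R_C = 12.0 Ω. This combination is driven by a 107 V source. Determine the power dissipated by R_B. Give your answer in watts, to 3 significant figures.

13.6 W

Collapse the R_A‖R_B pair into one equivalent R_p; then R_p and R_C form a series string.
R_p = (65.0×578)/(65.0+578) = 58.43 Ω
R_total = R_p + 12.0 = 58.43 + 12.0 = 70.43 Ω
I = V / R_total = 107 / 70.43 = 1.519 A
Voltage across the parallel pair: V_p = I × R_p = 1.519 × 58.43 = 88.77 V
Use P = V²/R for R_B with V = V_p.
P_R_B = (88.77)² / 578 = 13.63 W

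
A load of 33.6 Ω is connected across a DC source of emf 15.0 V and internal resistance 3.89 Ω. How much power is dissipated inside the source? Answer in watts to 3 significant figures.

0.623 W

The internal resistance carries the same current as the load; P_int = I²r.
I = ε / (r + R) = 15.0 / (3.89 + 33.6) = 0.4001 A
P_int = I² r = (0.4001)² × 3.89 = 0.6227 W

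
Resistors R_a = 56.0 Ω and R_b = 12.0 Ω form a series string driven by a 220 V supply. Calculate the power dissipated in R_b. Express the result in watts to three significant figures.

126 W

Every series element carries the same I. Get I from the total resistance, then P = I² × R_b.
R_total = 56.0 + 12.0 = 68.00 Ω
I = V / R_total = 220 / 68.00 = 3.235 A
P_R_b = I² × R_b = (3.235)² × 12.0 = 125.6 W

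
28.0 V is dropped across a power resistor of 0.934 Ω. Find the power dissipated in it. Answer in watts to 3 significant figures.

839 W

With V across and R both known, P = V²/R gives the dissipation directly.
P = (28.0 V)² / 0.934 Ω = 839.4 W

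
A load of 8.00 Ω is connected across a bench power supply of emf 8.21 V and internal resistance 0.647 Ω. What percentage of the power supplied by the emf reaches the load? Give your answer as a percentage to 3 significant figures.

92.5 %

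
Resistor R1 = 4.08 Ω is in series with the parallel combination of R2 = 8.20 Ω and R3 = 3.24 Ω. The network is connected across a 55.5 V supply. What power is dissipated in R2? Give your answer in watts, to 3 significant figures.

Collapse R2‖R3 to a single equivalent, reducing the network to two series elements.
R_p = (8.20×3.24)/(8.20+3.24) = 2.322 Ω
R_total = 4.08 + 2.322 = 6.402 Ω
I = V / R_total = 55.5 / 6.402 = 8.669 A
Voltage across the parallel pair: V_p = I × R_p = 8.669 × 2.322 = 20.13 V
With V_p across R2, its power is V_p²/R2.
P_R2 = (20.13)² / 8.20 = 49.43 W

49.4 W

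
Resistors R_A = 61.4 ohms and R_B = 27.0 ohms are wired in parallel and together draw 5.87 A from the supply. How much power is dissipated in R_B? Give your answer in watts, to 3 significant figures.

We need the common branch voltage; get it from I_total × R_eq, then P = V²/R for the branch.
1/R_eq = 1/61.4 + 1/27.0 ⇒ R_eq = 18.75 Ω
V = I_total × R_eq = 5.870 × 18.75 = 110.1 V
P_R_B = V² / R_B = (110.1)² / 27.0 = 448.8 W

449 W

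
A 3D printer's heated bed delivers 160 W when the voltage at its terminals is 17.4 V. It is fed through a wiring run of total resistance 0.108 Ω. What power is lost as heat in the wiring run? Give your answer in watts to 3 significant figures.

The wiring run and load are in series, so the same current flows in both; the loss is I²R_line.
I = P / V = 160 / 17.4 = 9.195 A through the wiring run.
P_line = I² R_line = (9.195)² × 0.108 = 9.132 W

9.13 W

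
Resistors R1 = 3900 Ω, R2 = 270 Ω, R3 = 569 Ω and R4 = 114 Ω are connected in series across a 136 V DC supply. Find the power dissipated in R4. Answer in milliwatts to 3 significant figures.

89.5 mW

The current is common to all series resistors; compute it, then apply P = I²R for the target.
R_total = 3900 + 270 + 569 + 114 = 4853 Ω
I = V / R_total = 136 / 4853 = 0.02802 A
P_R4 = I² × R4 = (0.02802)² × 114 = 0.08953 W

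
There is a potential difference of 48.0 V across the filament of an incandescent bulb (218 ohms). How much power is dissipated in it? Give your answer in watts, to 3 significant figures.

10.6 W

V and R are stated; P = V²/R avoids computing the current.
P = (48.0 V)² / 218 Ω = 10.57 W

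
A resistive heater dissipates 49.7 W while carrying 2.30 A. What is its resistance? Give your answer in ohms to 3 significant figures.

Rearranging the power relation for the two known quantities gives R = P / I².
R = 49.7 / (2.300)² = 9.395 Ω

9.40 Ω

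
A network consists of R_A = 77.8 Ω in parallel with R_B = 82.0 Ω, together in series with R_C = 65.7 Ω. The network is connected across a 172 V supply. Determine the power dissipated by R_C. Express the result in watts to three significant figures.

First find R_p for the parallel pair, then treat R_p + R_C as a series loop.
R_p = (77.8×82.0)/(77.8+82.0) = 39.92 Ω
R_total = R_p + 65.7 = 39.92 + 65.7 = 105.6 Ω
I = V / R_total = 172 / 105.6 = 1.628 A
All the supply current flows through R_C; use P = I²R_C.
P_R_C = (1.628)² × 65.7 = 174.2 W

174 W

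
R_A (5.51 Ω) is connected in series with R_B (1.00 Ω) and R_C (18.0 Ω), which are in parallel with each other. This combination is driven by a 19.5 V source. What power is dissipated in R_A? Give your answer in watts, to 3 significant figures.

Reduce the parallel pair to R_p first; the network is then a simple series string.
R_p = (1.00×18.0)/(1.00+18.0) = 0.9474 Ω
R_total = 5.51 + 0.9474 = 6.457 Ω
I = V / R_total = 19.5 / 6.457 = 3.020 A
R_A is in the main series path, so its power is I²R_A.
P_R_A = (3.020)² × 5.51 = 50.25 W

50.2 W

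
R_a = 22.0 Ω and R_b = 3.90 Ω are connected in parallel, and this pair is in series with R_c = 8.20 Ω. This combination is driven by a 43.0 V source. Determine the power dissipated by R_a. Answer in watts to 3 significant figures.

First find R_p for the parallel pair, then treat R_p + R_c as a series loop.
R_p = (22.0×3.90)/(22.0+3.90) = 3.313 Ω
R_total = R_p + 8.20 = 3.313 + 8.20 = 11.51 Ω
I = V / R_total = 43.0 / 11.51 = 3.735 A
Voltage across the parallel pair: V_p = I × R_p = 3.735 × 3.313 = 12.37 V
R_a has V_p across it, so P = V_p²/R_a.
P_R_a = (12.37)² / 22.0 = 6.959 W

6.96 W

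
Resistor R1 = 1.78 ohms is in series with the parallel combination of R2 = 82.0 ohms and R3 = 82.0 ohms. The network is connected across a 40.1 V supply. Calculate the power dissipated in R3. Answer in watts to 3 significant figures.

18.0 W

Collapse R2‖R3 to a single equivalent, reducing the network to two series elements.
R_p = (82.0×82.0)/(82.0+82.0) = 41.00 Ω
R_total = 1.78 + 41.00 = 42.78 Ω
I = V / R_total = 40.1 / 42.78 = 0.9374 A
Voltage across the parallel pair: V_p = I × R_p = 0.9374 × 41.00 = 38.43 V
R3 sees V_p directly, so P = V_p² / R3.
P_R3 = (38.43)² / 82.0 = 18.01 W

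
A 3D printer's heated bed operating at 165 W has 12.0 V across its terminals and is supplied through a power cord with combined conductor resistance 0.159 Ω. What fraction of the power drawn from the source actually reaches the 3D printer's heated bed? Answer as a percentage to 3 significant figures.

84.6 %

I = P / V = 165 / 12.0 = 13.75 A through the power cord.
P_line = I² R_line = (13.75)² × 0.159 = 30.06 W
P_source = P_load + P_line = 165.0 + 30.06 = 195.1 W
η = P_load / P_source = 165.0 / 195.1 = 0.8459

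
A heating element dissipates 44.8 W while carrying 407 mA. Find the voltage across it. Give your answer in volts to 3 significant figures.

110 V

From P = V I = I²R = V²/R, with the two given quantities we get V = P / I.
V = 44.8 / 0.4070 = 110.1 V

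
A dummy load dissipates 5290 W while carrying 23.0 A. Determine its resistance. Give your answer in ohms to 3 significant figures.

10.0 Ω

From P = V I = I²R = V²/R, with the two given quantities we get R = P / I².
R = 5290 / (23.00)² = 10.00 Ω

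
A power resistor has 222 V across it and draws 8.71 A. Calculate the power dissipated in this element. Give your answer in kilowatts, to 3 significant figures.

Both the voltage across and the current through the element are known, so P = V I applies directly.
P = 222 V × 8.710 A = 1934 W

1.93 kW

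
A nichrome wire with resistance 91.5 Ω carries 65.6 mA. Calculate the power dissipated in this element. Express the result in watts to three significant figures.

0.394 W

The current through and the resistance of the element are both given; use P = I²R.
P = (0.06560 A)² × 91.5 Ω = 0.3938 W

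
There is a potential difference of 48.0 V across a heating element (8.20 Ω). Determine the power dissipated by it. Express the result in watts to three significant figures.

281 W

V and R are stated; P = V²/R avoids computing the current.
P = (48.0 V)² / 8.20 Ω = 281.0 W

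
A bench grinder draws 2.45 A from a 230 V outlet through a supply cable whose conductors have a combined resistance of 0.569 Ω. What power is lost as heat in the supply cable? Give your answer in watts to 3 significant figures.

The supply cable is a series resistance carrying the load current; its dissipation is I²R_line.
The supply cable carries the full 2.45 A.
P_line = I² R_line = (2.450)² × 0.569 = 3.415 W

3.42 W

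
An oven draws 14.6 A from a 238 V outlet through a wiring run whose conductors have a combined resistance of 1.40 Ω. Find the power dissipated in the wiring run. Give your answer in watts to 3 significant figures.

The wiring run and load are in series, so the same current flows in both; the loss is I²R_line.
The wiring run carries the full 14.6 A.
P_line = I² R_line = (14.60)² × 1.40 = 298.4 W

298 W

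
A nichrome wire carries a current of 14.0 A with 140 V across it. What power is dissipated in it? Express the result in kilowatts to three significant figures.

1.96 kW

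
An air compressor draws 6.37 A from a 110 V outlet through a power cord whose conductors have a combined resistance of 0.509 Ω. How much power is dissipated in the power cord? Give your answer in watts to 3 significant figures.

20.7 W

The power cord and load are in series, so the same current flows in both; the loss is I²R_line.
The power cord carries the full 6.37 A.
P_line = I² R_line = (6.370)² × 0.509 = 20.65 W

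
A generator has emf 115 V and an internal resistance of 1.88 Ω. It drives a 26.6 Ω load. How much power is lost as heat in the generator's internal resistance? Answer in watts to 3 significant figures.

30.7 W

The source's internal resistance is just another series element carrying I; its dissipation is I²r.
I = ε / (r + R) = 115 / (1.88 + 26.6) = 4.038 A
P_int = I² r = (4.038)² × 1.88 = 30.65 W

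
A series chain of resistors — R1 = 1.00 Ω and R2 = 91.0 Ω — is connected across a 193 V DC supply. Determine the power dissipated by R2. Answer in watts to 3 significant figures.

400 W

Every series element carries the same I. Get I from the total resistance, then P = I² × R2.
R_total = 1.00 + 91.0 = 92.00 Ω
I = V / R_total = 193 / 92.00 = 2.098 A
P_R2 = I² × R2 = (2.098)² × 91.0 = 400.5 W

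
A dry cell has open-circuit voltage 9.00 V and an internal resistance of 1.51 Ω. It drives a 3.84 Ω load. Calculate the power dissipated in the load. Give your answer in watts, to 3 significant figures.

Find the circuit current first, then P = I²R for the load (series elements share I).
I = ε / (r + R) = 9.00 / (1.51 + 3.84) = 1.682 A
P_load = I² R = (1.682)² × 3.84 = 10.87 W

10.9 W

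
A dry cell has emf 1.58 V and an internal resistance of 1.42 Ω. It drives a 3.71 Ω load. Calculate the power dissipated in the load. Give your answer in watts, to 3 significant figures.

0.352 W

With r and R in series, I = ε/(r+R); the load dissipates I²R.
I = ε / (r + R) = 1.58 / (1.42 + 3.71) = 0.3080 A
P_load = I² R = (0.3080)² × 3.71 = 0.3519 W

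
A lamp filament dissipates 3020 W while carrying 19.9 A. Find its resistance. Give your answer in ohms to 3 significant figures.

Inverting the appropriate power form: R = P / I².
R = 3020 / (19.90)² = 7.626 Ω

7.63 Ω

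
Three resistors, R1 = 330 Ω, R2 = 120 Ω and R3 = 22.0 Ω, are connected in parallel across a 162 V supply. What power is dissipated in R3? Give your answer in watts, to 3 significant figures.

R3 sits directly across the source, so P = V²/R with V = 162 V.
P_R3 = V² / R3 = (162)² / 22.0 Ω = 1193 W

1190 W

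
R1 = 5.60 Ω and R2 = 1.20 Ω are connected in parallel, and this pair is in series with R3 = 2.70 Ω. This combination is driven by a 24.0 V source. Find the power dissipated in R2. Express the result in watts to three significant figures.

Combine R1 and R2 into their parallel equivalent first, reducing the network to two series resistors.
R_p = (5.60×1.20)/(5.60+1.20) = 0.9882 Ω
R_total = R_p + 2.70 = 0.9882 + 2.70 = 3.688 Ω
I = V / R_total = 24.0 / 3.688 = 6.507 A
Voltage across the parallel pair: V_p = I × R_p = 6.507 × 0.9882 = 6.431 V
Use P = V²/R for R2 with V = V_p.
P_R2 = (6.431)² / 1.20 = 34.46 W

34.5 W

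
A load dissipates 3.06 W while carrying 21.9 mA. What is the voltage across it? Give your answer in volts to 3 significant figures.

140 V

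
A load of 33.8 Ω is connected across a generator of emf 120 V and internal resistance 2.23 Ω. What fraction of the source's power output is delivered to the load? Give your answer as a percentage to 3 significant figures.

93.8 %

The source delivers εI, of which I²R reaches the load and I²r is lost; since I is common, η = R/(R+r).
η = R / (R + r) = 33.8 / (33.8 + 2.23) = 0.9381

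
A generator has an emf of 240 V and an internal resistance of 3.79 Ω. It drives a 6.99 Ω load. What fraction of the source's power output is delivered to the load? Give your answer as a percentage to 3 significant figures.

64.8 %

The source delivers εI, of which I²R reaches the load and I²r is lost; since I is common, η = R/(R+r).
η = R / (R + r) = 6.99 / (6.99 + 3.79) = 0.6484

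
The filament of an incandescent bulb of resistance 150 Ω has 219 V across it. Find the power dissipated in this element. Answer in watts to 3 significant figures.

With V across and R both known, P = V²/R gives the dissipation directly.
P = (219 V)² / 150 Ω = 319.7 W

320 W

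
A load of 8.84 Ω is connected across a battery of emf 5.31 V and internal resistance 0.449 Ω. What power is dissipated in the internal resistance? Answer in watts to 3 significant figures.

0.147 W

r is in series with the load, so it carries the full circuit current — the loss in it is I²r.
I = ε / (r + R) = 5.31 / (0.449 + 8.84) = 0.5716 A
P_int = I² r = (0.5716)² × 0.449 = 0.1467 W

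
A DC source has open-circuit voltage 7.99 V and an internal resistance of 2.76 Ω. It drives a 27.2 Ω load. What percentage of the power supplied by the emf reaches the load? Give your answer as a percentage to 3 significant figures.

90.8 %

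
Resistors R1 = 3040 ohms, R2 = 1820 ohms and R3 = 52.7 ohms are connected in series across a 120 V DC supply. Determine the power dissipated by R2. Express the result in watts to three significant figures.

Every series element carries the same I. Get I from the total resistance, then P = I² × R2.
R_total = 3040 + 1820 + 52.7 = 4913 Ω
I = V / R_total = 120 / 4913 = 0.02443 A
P_R2 = I² × R2 = (0.02443)² × 1820 = 1.086 W

1.09 W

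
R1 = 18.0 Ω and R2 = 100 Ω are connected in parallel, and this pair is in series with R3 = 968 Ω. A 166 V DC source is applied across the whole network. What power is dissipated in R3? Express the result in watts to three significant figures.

27.6 W

Reduce the parallel combination to a single R_p; the circuit then becomes R_p in series with the remaining resistor.
R_p = (18.0×100)/(18.0+100) = 15.25 Ω
R_total = R_p + 968 = 15.25 + 968 = 983.3 Ω
I = V / R_total = 166 / 983.3 = 0.1688 A
All the supply current flows through R3; use P = I²R3.
P_R3 = (0.1688)² × 968 = 27.59 W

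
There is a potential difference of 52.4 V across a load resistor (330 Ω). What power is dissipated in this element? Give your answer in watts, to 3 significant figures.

Voltage and resistance are given, so P = V²/R is the one-step route.
P = (52.4 V)² / 330 Ω = 8.320 W

8.32 W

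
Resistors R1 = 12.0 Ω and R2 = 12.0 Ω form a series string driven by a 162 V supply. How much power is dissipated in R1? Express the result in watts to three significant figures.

Since the resistors are in series they all carry the loop current I = V/R_total; the power in any one is I²R.
R_total = 12.0 + 12.0 = 24.00 Ω
I = V / R_total = 162 / 24.00 = 6.750 A
P_R1 = I² × R1 = (6.750)² × 12.0 = 546.8 W

547 W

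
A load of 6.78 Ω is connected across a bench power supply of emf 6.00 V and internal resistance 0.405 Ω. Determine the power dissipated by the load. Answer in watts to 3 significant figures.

4.73 W

The internal resistance and the load are in series, so the same I flows through both; get I from ε/(r+R), then I²R for the load.
I = ε / (r + R) = 6.00 / (0.405 + 6.78) = 0.8351 A
P_load = I² R = (0.8351)² × 6.78 = 4.728 W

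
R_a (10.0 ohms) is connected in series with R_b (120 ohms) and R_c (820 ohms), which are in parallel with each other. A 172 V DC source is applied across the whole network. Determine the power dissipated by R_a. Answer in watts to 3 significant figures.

Reduce the parallel pair to R_p first; the network is then a simple series string.
R_p = (120×820)/(120+820) = 104.7 Ω
R_total = 10.0 + 104.7 = 114.7 Ω
I = V / R_total = 172 / 114.7 = 1.500 A
The full supply current passes through R_a: P = I²R.
P_R_a = (1.500)² × 10.0 = 22.49 W

22.5 W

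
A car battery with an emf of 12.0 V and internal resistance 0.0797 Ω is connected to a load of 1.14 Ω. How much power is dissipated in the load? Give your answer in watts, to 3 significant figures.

110 W

Load and internal resistance form a series loop — compute the loop current, then the load power via I²R.
I = ε / (r + R) = 12.0 / (0.0797 + 1.14) = 9.838 A
P_load = I² R = (9.838)² × 1.14 = 110.3 W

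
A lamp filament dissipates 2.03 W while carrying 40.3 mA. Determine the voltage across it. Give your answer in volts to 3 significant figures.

50.4 V

Rearranging the power relation for the two known quantities gives V = P / I.
V = 2.03 / 0.04030 = 50.37 V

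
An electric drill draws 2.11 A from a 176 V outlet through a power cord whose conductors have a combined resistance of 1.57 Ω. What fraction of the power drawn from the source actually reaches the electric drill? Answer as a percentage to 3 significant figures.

98.1 %

The power cord carries the full 2.11 A.
P_line = I² R_line = (2.110)² × 1.57 = 6.990 W
P_source = V I = 176 × 2.110 = 371.4 W; P_load = 364.4 W
η = P_load / P_source = 364.4 / 371.4 = 0.9812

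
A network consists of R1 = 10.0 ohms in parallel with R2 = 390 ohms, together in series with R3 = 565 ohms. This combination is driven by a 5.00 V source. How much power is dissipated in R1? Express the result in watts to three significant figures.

0.000719 W

Combine R1 and R2 into their parallel equivalent first, reducing the network to two series resistors.
R_p = (10.0×390)/(10.0+390) = 9.750 Ω
R_total = R_p + 565 = 9.750 + 565 = 574.8 Ω
I = V / R_total = 5.00 / 574.8 = 0.008699 A
Voltage across the parallel pair: V_p = I × R_p = 0.008699 × 9.750 = 0.08482 V
Use P = V²/R for R1 with V = V_p.
P_R1 = (0.08482)² / 10.0 = 0.0007194 W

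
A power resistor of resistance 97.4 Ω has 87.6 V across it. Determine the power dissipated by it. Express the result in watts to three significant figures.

78.8 W

Voltage and resistance are given, so P = V²/R is the one-step route.
P = (87.6 V)² / 97.4 Ω = 78.79 W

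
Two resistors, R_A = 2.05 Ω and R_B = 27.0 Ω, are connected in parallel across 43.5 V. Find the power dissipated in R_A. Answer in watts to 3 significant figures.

Every branch has 43.5 V across it, so for R_A the power is simply V²/R.
P_R_A = V² / R_A = (43.5)² / 2.05 Ω = 923.0 W

923 W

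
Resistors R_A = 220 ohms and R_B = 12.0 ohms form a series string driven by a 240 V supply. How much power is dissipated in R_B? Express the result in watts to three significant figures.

Since the resistors are in series they all carry the loop current I = V/R_total; the power in any one is I²R.
R_total = 220 + 12.0 = 232.0 Ω
I = V / R_total = 240 / 232.0 = 1.034 A
P_R_B = I² × R_B = (1.034)² × 12.0 = 12.84 W

12.8 W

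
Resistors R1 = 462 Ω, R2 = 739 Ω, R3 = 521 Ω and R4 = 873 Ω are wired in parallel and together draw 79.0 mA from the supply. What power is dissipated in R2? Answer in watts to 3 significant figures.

0.195 W

Parallel branches share V, not I — compute V via R_eq, then use V²/R for the target branch.
1/R_eq = 1/462 + 1/739 + 1/521 + 1/873 ⇒ R_eq = 151.9 Ω
V = I_total × R_eq = 0.07900 × 151.9 = 12.00 V
P_R2 = V² / R2 = (12.00)² / 739 = 0.1949 W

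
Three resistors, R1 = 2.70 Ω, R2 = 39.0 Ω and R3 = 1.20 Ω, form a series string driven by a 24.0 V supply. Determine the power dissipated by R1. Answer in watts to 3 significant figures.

Every series element carries the same I. Get I from the total resistance, then P = I² × R1.
R_total = 2.70 + 39.0 + 1.20 = 42.90 Ω
I = V / R_total = 24.0 / 42.90 = 0.5594 A
P_R1 = I² × R1 = (0.5594)² × 2.70 = 0.8450 W

0.845 W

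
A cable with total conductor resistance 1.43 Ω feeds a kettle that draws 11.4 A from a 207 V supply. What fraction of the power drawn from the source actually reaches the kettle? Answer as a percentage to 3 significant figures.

92.1 %

The cable carries the full 11.4 A.
P_line = I² R_line = (11.40)² × 1.43 = 185.8 W
P_source = V I = 207 × 11.40 = 2360 W; P_load = 2174 W
η = P_load / P_source = 2174 / 2360 = 0.9212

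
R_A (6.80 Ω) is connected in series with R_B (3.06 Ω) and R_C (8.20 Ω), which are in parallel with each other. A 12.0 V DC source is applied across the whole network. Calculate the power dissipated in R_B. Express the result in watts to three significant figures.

2.87 W

Replace R_B and R_C with their parallel equivalent so the circuit becomes R_A in series with R_p.
R_p = (3.06×8.20)/(3.06+8.20) = 2.228 Ω
R_total = 6.80 + 2.228 = 9.028 Ω
I = V / R_total = 12.0 / 9.028 = 1.329 A
Voltage across the parallel pair: V_p = I × R_p = 1.329 × 2.228 = 2.962 V
R_B is across V_p, so use P = V²/R for that branch.
P_R_B = (2.962)² / 3.06 = 2.867 W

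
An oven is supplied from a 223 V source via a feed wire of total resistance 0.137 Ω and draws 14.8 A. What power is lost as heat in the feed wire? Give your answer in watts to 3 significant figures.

Line loss is just I²R for the cable — we know both I and R_line directly.
The feed wire carries the full 14.8 A.
P_line = I² R_line = (14.80)² × 0.137 = 30.01 W

30.0 W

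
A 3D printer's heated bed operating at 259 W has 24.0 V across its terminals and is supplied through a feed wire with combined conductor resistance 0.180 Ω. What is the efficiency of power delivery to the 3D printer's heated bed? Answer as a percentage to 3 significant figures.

92.5 %

I = P / V = 259 / 24.0 = 10.79 A through the feed wire.
P_line = I² R_line = (10.79)² × 0.180 = 20.96 W
P_source = P_load + P_line = 259.0 + 20.96 = 280.0 W
η = P_load / P_source = 259.0 / 280.0 = 0.9251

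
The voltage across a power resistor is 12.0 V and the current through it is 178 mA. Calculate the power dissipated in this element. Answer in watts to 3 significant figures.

Both the voltage across and the current through the element are known, so P = V I applies directly.
P = 12.0 V × 0.1780 A = 2.136 W

2.14 W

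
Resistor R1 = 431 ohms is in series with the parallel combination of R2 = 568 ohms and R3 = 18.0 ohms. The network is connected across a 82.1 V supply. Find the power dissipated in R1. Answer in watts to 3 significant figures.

First combine the parallel branches into one equivalent R_p, then R1 + R_p is a series pair.
R_p = (568×18.0)/(568+18.0) = 17.45 Ω
R_total = 431 + 17.45 = 448.4 Ω
I = V / R_total = 82.1 / 448.4 = 0.1831 A
The full supply current passes through R1: P = I²R.
P_R1 = (0.1831)² × 431 = 14.45 W

14.4 W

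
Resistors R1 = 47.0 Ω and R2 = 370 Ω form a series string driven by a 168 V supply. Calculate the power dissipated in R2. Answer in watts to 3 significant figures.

60.1 W

The current is common to all series resistors; compute it, then apply P = I²R for the target.
R_total = 47.0 + 370 = 417.0 Ω
I = V / R_total = 168 / 417.0 = 0.4029 A
P_R2 = I² × R2 = (0.4029)² × 370 = 60.05 W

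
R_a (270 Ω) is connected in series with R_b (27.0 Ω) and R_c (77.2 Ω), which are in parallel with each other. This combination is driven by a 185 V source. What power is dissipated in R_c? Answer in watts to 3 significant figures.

First combine the parallel branches into one equivalent R_p, then R_a + R_p is a series pair.
R_p = (27.0×77.2)/(27.0+77.2) = 20.00 Ω
R_total = 270 + 20.00 = 290.0 Ω
I = V / R_total = 185 / 290.0 = 0.6379 A
Voltage across the parallel pair: V_p = I × R_p = 0.6379 × 20.00 = 12.76 V
With V_p across R_c, its power is V_p²/R_c.
P_R_c = (12.76)² / 77.2 = 2.109 W

2.11 W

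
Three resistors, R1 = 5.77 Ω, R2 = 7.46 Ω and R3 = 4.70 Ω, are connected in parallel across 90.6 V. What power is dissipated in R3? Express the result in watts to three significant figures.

1750 W

R3 sits directly across the source, so P = V²/R with V = 90.6 V.
P_R3 = V² / R3 = (90.6)² / 4.70 Ω = 1746 W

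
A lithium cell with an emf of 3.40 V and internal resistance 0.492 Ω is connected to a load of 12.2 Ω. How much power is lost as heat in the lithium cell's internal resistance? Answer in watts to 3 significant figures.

0.0353 W

Internal loss is I²r, with I set by the total series resistance r+R.
I = ε / (r + R) = 3.40 / (0.492 + 12.2) = 0.2679 A
P_int = I² r = (0.2679)² × 0.492 = 0.03531 W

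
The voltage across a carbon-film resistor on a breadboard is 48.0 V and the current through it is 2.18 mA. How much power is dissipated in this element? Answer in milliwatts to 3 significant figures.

105 mW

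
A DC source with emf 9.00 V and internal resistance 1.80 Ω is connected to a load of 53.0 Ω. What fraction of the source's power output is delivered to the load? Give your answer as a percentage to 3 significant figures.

96.7 %

The source delivers εI, of which I²R reaches the load and I²r is lost; since I is common, η = R/(R+r).
η = R / (R + r) = 53.0 / (53.0 + 1.80) = 0.9672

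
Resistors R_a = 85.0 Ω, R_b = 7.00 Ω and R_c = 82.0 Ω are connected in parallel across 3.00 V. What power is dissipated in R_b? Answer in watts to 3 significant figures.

1.29 W

The supply voltage appears across each parallel branch — just use P = V²/R_b.
P_R_b = V² / R_b = (3.00)² / 7.00 Ω = 1.286 W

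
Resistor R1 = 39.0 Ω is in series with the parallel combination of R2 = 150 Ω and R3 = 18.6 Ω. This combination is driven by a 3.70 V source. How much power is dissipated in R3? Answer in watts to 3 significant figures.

Replace R2 and R3 with their parallel equivalent so the circuit becomes R1 in series with R_p.
R_p = (150×18.6)/(150+18.6) = 16.55 Ω
R_total = 39.0 + 16.55 = 55.55 Ω
I = V / R_total = 3.70 / 55.55 = 0.06661 A
Voltage across the parallel pair: V_p = I × R_p = 0.06661 × 16.55 = 1.102 V
With V_p across R3, its power is V_p²/R3.
P_R3 = (1.102)² / 18.6 = 0.06532 W

0.0653 W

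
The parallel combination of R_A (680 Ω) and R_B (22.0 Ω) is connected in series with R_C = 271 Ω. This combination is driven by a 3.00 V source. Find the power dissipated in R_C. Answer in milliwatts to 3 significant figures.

28.5 mW

Combine R_A and R_B into their parallel equivalent first, reducing the network to two series resistors.
R_p = (680×22.0)/(680+22.0) = 21.31 Ω
R_total = R_p + 271 = 21.31 + 271 = 292.3 Ω
I = V / R_total = 3.00 / 292.3 = 0.01026 A
All the supply current flows through R_C; use P = I²R_C.
P_R_C = (0.01026)² × 271 = 0.02854 W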